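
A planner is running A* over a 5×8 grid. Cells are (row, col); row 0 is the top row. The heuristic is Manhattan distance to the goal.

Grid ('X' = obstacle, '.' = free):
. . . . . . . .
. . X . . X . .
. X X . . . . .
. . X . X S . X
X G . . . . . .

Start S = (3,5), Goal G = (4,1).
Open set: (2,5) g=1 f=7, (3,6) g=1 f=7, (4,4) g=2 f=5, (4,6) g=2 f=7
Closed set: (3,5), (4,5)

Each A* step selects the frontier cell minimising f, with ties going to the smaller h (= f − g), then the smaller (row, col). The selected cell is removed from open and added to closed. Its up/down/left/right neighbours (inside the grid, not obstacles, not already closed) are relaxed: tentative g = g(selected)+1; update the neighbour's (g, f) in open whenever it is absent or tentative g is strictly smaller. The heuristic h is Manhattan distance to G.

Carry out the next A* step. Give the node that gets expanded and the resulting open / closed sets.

step 1: expand (4,4) (f=5, h=3) → closed; open now [(2,5) g=1 f=7, (3,6) g=1 f=7, (4,3) g=3 f=5, (4,6) g=2 f=7]

expanded=(4,4); open=[(2,5) g=1 f=7, (3,6) g=1 f=7, (4,3) g=3 f=5, (4,6) g=2 f=7]; closed=[(3,5), (4,4), (4,5)]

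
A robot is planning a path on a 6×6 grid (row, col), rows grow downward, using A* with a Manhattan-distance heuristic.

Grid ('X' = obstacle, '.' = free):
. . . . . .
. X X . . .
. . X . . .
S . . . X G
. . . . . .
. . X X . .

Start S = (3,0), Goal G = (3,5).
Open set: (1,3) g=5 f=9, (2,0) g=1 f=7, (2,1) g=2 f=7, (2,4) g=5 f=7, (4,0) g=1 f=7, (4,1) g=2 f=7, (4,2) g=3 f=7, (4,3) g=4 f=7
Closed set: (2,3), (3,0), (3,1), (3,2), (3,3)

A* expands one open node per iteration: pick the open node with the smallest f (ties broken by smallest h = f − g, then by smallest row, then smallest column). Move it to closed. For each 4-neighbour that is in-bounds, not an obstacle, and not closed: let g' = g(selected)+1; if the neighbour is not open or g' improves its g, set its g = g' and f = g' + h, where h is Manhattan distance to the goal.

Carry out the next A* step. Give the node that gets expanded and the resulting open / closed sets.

expanded=(2,4); open=[(1,3) g=5 f=9, (1,4) g=6 f=9, (2,0) g=1 f=7, (2,1) g=2 f=7, (2,5) g=6 f=7, (4,0) g=1 f=7, (4,1) g=2 f=7, (4,2) g=3 f=7, (4,3) g=4 f=7]; closed=[(2,3), (2,4), (3,0), (3,1), (3,2), (3,3)]

step 1: expand (2,4) (f=7, h=2) → closed; open now [(1,3) g=5 f=9, (1,4) g=6 f=9, (2,0) g=1 f=7, (2,1) g=2 f=7, (2,5) g=6 f=7, (4,0) g=1 f=7, (4,1) g=2 f=7, (4,2) g=3 f=7, (4,3) g=4 f=7]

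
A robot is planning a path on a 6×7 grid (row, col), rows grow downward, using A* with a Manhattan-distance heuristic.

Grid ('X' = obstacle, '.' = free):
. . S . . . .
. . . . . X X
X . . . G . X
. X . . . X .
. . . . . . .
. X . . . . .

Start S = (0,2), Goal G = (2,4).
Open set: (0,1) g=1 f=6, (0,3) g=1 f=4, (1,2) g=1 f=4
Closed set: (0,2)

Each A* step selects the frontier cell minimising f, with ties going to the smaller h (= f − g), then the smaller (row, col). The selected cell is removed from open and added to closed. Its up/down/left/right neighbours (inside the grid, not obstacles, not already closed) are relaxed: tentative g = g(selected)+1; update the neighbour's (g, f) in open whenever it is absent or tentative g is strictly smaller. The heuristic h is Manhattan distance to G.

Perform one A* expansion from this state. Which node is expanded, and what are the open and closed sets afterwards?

step 1: expand (0,3) (f=4, h=3) → closed; open now [(0,1) g=1 f=6, (0,4) g=2 f=4, (1,2) g=1 f=4, (1,3) g=2 f=4]

expanded=(0,3); open=[(0,1) g=1 f=6, (0,4) g=2 f=4, (1,2) g=1 f=4, (1,3) g=2 f=4]; closed=[(0,2), (0,3)]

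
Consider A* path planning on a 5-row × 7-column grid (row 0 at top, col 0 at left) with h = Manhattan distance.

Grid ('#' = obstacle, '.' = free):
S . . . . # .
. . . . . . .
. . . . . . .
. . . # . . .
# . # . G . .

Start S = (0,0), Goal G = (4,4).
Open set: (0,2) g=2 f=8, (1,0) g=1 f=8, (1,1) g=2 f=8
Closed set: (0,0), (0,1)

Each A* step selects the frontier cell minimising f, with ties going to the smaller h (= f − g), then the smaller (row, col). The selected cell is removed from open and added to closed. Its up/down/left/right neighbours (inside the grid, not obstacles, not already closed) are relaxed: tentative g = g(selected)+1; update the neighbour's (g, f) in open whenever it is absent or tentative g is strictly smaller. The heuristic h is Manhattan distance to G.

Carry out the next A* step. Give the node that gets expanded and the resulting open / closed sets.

step 1: expand (0,2) (f=8, h=6) → closed; open now [(0,3) g=3 f=8, (1,0) g=1 f=8, (1,1) g=2 f=8, (1,2) g=3 f=8]

expanded=(0,2); open=[(0,3) g=3 f=8, (1,0) g=1 f=8, (1,1) g=2 f=8, (1,2) g=3 f=8]; closed=[(0,0), (0,1), (0,2)]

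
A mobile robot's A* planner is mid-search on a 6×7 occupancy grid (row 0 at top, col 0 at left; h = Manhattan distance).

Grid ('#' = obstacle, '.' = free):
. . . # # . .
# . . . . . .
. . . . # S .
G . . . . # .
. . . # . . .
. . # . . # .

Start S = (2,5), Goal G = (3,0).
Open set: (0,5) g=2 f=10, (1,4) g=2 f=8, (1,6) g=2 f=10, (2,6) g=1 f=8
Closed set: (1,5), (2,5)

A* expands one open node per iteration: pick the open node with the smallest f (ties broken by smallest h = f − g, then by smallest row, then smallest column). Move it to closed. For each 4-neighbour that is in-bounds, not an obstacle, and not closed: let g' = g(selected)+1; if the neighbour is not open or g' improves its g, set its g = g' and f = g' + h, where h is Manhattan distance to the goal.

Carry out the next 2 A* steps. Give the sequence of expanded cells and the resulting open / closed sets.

step 1: expand (1,4) (f=8, h=6) → closed; open now [(0,5) g=2 f=10, (1,3) g=3 f=8, (1,6) g=2 f=10, (2,6) g=1 f=8]
step 2: expand (1,3) (f=8, h=5) → closed; open now [(0,5) g=2 f=10, (1,2) g=4 f=8, (1,6) g=2 f=10, (2,3) g=4 f=8, (2,6) g=1 f=8]

order=[(1,4) → (1,3)]; open=[(0,5) g=2 f=10, (1,2) g=4 f=8, (1,6) g=2 f=10, (2,3) g=4 f=8, (2,6) g=1 f=8]; closed=[(1,3), (1,4), (1,5), (2,5)]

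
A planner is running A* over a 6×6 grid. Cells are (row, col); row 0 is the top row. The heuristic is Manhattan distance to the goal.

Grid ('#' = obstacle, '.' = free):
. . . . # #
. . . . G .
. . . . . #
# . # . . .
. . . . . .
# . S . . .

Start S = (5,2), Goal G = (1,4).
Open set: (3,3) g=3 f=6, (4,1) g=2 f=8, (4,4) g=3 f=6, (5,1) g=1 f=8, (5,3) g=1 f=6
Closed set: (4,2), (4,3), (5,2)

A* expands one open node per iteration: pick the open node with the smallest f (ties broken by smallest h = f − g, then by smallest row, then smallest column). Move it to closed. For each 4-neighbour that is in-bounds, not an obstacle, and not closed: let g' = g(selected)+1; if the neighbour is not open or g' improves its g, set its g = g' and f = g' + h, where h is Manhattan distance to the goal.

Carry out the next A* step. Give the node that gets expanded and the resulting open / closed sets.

expanded=(3,3); open=[(2,3) g=4 f=6, (3,4) g=4 f=6, (4,1) g=2 f=8, (4,4) g=3 f=6, (5,1) g=1 f=8, (5,3) g=1 f=6]; closed=[(3,3), (4,2), (4,3), (5,2)]

step 1: expand (3,3) (f=6, h=3) → closed; open now [(2,3) g=4 f=6, (3,4) g=4 f=6, (4,1) g=2 f=8, (4,4) g=3 f=6, (5,1) g=1 f=8, (5,3) g=1 f=6]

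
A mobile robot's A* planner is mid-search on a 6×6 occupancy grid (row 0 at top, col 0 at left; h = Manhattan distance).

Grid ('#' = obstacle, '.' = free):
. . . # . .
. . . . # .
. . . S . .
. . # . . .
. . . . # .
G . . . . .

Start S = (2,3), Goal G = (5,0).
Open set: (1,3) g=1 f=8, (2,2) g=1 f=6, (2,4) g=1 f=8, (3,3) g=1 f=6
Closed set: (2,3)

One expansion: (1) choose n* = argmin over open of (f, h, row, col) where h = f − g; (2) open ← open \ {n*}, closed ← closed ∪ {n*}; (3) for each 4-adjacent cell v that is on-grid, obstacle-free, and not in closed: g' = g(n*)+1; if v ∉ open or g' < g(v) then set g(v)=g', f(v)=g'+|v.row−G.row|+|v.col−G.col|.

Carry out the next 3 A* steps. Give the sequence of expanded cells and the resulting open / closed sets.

step 1: expand (2,2) (f=6, h=5) → closed; open now [(1,2) g=2 f=8, (1,3) g=1 f=8, (2,1) g=2 f=6, (2,4) g=1 f=8, (3,3) g=1 f=6]
step 2: expand (2,1) (f=6, h=4) → closed; open now [(1,1) g=3 f=8, (1,2) g=2 f=8, (1,3) g=1 f=8, (2,0) g=3 f=6, (2,4) g=1 f=8, (3,1) g=3 f=6, (3,3) g=1 f=6]
step 3: expand (2,0) (f=6, h=3) → closed; open now [(1,0) g=4 f=8, (1,1) g=3 f=8, (1,2) g=2 f=8, (1,3) g=1 f=8, (2,4) g=1 f=8, (3,0) g=4 f=6, (3,1) g=3 f=6, (3,3) g=1 f=6]

order=[(2,2) → (2,1) → (2,0)]; open=[(1,0) g=4 f=8, (1,1) g=3 f=8, (1,2) g=2 f=8, (1,3) g=1 f=8, (2,4) g=1 f=8, (3,0) g=4 f=6, (3,1) g=3 f=6, (3,3) g=1 f=6]; closed=[(2,0), (2,1), (2,2), (2,3)]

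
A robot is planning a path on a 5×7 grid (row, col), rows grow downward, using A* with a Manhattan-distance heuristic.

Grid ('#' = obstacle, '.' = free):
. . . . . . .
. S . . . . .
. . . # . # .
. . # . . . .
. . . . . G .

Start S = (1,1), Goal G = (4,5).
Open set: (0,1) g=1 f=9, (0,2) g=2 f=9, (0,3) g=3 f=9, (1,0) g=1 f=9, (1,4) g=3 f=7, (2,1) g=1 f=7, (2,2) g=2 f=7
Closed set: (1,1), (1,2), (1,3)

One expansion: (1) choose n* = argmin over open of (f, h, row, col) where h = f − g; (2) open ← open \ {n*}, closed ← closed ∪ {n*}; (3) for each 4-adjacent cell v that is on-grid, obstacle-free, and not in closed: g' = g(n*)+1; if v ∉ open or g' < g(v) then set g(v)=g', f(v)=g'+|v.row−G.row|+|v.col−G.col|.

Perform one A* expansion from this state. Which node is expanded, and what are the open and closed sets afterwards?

step 1: expand (1,4) (f=7, h=4) → closed; open now [(0,1) g=1 f=9, (0,2) g=2 f=9, (0,3) g=3 f=9, (0,4) g=4 f=9, (1,0) g=1 f=9, (1,5) g=4 f=7, (2,1) g=1 f=7, (2,2) g=2 f=7, (2,4) g=4 f=7]

expanded=(1,4); open=[(0,1) g=1 f=9, (0,2) g=2 f=9, (0,3) g=3 f=9, (0,4) g=4 f=9, (1,0) g=1 f=9, (1,5) g=4 f=7, (2,1) g=1 f=7, (2,2) g=2 f=7, (2,4) g=4 f=7]; closed=[(1,1), (1,2), (1,3), (1,4)]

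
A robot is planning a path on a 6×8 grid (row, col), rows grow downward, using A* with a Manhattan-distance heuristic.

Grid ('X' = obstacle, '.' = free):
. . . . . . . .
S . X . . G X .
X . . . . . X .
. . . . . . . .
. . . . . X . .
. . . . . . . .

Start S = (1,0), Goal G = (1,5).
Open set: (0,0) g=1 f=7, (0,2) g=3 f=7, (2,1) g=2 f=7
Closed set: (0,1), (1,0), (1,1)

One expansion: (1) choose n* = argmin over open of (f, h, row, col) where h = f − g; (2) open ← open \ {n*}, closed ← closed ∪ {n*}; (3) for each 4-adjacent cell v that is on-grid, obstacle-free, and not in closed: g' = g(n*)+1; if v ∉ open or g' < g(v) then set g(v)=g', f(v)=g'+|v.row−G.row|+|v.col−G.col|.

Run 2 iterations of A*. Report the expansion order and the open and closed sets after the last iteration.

step 1: expand (0,2) (f=7, h=4) → closed; open now [(0,0) g=1 f=7, (0,3) g=4 f=7, (2,1) g=2 f=7]
step 2: expand (0,3) (f=7, h=3) → closed; open now [(0,0) g=1 f=7, (0,4) g=5 f=7, (1,3) g=5 f=7, (2,1) g=2 f=7]

order=[(0,2) → (0,3)]; open=[(0,0) g=1 f=7, (0,4) g=5 f=7, (1,3) g=5 f=7, (2,1) g=2 f=7]; closed=[(0,1), (0,2), (0,3), (1,0), (1,1)]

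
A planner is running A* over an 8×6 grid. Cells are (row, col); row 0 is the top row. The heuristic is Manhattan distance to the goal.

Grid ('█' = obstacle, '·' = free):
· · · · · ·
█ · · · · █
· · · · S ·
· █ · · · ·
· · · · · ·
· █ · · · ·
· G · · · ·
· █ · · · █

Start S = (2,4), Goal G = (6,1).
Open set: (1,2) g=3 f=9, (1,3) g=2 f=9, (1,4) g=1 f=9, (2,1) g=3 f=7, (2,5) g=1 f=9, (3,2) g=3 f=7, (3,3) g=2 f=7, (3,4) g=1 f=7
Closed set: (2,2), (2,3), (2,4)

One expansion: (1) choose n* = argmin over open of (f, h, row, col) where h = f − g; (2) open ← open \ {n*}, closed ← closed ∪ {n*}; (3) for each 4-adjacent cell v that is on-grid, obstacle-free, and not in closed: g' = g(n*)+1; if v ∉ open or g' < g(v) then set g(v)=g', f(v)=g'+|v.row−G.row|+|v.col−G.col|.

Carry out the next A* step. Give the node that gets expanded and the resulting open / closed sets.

expanded=(2,1); open=[(1,1) g=4 f=9, (1,2) g=3 f=9, (1,3) g=2 f=9, (1,4) g=1 f=9, (2,0) g=4 f=9, (2,5) g=1 f=9, (3,2) g=3 f=7, (3,3) g=2 f=7, (3,4) g=1 f=7]; closed=[(2,1), (2,2), (2,3), (2,4)]

step 1: expand (2,1) (f=7, h=4) → closed; open now [(1,1) g=4 f=9, (1,2) g=3 f=9, (1,3) g=2 f=9, (1,4) g=1 f=9, (2,0) g=4 f=9, (2,5) g=1 f=9, (3,2) g=3 f=7, (3,3) g=2 f=7, (3,4) g=1 f=7]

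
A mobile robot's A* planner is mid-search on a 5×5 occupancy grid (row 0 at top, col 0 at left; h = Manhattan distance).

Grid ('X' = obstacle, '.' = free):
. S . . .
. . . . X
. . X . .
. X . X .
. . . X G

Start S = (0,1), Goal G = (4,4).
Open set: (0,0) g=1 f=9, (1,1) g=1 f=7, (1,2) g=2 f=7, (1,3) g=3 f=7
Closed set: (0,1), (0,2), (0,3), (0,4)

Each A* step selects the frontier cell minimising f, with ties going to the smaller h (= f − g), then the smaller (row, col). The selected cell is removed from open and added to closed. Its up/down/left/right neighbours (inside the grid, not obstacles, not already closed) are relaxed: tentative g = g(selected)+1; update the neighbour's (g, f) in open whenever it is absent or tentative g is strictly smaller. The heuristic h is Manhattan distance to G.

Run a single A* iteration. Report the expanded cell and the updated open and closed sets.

expanded=(1,3); open=[(0,0) g=1 f=9, (1,1) g=1 f=7, (1,2) g=2 f=7, (2,3) g=4 f=7]; closed=[(0,1), (0,2), (0,3), (0,4), (1,3)]

step 1: expand (1,3) (f=7, h=4) → closed; open now [(0,0) g=1 f=9, (1,1) g=1 f=7, (1,2) g=2 f=7, (2,3) g=4 f=7]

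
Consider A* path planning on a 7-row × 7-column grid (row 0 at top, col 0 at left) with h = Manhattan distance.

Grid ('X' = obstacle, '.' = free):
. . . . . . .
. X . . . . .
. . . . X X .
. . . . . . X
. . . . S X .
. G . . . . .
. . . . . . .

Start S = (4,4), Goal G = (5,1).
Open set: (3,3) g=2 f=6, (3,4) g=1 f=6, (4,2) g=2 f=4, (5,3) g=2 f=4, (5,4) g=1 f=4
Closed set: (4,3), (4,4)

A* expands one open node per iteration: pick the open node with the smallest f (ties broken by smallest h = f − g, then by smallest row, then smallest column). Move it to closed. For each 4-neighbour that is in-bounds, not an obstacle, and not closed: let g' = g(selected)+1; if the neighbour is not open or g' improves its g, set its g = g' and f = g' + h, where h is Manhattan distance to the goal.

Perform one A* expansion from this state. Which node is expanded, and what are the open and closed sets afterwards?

step 1: expand (4,2) (f=4, h=2) → closed; open now [(3,2) g=3 f=6, (3,3) g=2 f=6, (3,4) g=1 f=6, (4,1) g=3 f=4, (5,2) g=3 f=4, (5,3) g=2 f=4, (5,4) g=1 f=4]

expanded=(4,2); open=[(3,2) g=3 f=6, (3,3) g=2 f=6, (3,4) g=1 f=6, (4,1) g=3 f=4, (5,2) g=3 f=4, (5,3) g=2 f=4, (5,4) g=1 f=4]; closed=[(4,2), (4,3), (4,4)]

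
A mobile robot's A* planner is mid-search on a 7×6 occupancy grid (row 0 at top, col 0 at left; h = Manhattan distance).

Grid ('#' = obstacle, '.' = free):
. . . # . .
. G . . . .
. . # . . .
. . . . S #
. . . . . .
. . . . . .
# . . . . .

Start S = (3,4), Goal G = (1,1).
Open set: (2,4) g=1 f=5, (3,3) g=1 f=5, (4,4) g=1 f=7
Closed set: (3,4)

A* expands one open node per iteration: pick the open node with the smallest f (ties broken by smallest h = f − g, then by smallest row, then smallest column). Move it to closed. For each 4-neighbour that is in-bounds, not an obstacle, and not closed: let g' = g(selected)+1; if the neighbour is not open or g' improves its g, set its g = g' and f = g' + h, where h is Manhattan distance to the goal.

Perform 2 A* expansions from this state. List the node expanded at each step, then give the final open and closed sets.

order=[(2,4) → (1,4)]; open=[(0,4) g=3 f=7, (1,3) g=3 f=5, (1,5) g=3 f=7, (2,3) g=2 f=5, (2,5) g=2 f=7, (3,3) g=1 f=5, (4,4) g=1 f=7]; closed=[(1,4), (2,4), (3,4)]

step 1: expand (2,4) (f=5, h=4) → closed; open now [(1,4) g=2 f=5, (2,3) g=2 f=5, (2,5) g=2 f=7, (3,3) g=1 f=5, (4,4) g=1 f=7]
step 2: expand (1,4) (f=5, h=3) → closed; open now [(0,4) g=3 f=7, (1,3) g=3 f=5, (1,5) g=3 f=7, (2,3) g=2 f=5, (2,5) g=2 f=7, (3,3) g=1 f=5, (4,4) g=1 f=7]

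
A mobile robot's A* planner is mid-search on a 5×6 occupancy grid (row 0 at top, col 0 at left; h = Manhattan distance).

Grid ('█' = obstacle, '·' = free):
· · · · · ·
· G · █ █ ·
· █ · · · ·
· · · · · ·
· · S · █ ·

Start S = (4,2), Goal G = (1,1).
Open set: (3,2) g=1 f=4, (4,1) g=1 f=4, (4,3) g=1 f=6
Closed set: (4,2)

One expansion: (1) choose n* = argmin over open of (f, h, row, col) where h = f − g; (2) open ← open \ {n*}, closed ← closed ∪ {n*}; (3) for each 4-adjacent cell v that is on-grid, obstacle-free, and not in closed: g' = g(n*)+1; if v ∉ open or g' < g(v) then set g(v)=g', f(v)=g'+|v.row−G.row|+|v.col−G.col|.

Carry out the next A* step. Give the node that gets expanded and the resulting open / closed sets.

step 1: expand (3,2) (f=4, h=3) → closed; open now [(2,2) g=2 f=4, (3,1) g=2 f=4, (3,3) g=2 f=6, (4,1) g=1 f=4, (4,3) g=1 f=6]

expanded=(3,2); open=[(2,2) g=2 f=4, (3,1) g=2 f=4, (3,3) g=2 f=6, (4,1) g=1 f=4, (4,3) g=1 f=6]; closed=[(3,2), (4,2)]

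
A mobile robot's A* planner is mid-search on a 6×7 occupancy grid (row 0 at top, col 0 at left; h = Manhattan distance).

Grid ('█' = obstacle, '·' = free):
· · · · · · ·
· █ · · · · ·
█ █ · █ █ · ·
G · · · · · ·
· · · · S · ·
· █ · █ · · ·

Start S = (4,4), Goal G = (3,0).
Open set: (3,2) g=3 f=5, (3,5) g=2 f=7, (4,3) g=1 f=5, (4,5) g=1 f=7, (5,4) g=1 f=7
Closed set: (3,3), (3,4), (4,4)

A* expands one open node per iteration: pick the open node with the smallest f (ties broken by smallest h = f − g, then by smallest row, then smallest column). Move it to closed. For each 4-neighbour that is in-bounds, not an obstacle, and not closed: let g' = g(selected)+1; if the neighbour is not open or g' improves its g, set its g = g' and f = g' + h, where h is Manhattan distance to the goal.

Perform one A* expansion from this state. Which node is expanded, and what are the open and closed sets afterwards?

step 1: expand (3,2) (f=5, h=2) → closed; open now [(2,2) g=4 f=7, (3,1) g=4 f=5, (3,5) g=2 f=7, (4,2) g=4 f=7, (4,3) g=1 f=5, (4,5) g=1 f=7, (5,4) g=1 f=7]

expanded=(3,2); open=[(2,2) g=4 f=7, (3,1) g=4 f=5, (3,5) g=2 f=7, (4,2) g=4 f=7, (4,3) g=1 f=5, (4,5) g=1 f=7, (5,4) g=1 f=7]; closed=[(3,2), (3,3), (3,4), (4,4)]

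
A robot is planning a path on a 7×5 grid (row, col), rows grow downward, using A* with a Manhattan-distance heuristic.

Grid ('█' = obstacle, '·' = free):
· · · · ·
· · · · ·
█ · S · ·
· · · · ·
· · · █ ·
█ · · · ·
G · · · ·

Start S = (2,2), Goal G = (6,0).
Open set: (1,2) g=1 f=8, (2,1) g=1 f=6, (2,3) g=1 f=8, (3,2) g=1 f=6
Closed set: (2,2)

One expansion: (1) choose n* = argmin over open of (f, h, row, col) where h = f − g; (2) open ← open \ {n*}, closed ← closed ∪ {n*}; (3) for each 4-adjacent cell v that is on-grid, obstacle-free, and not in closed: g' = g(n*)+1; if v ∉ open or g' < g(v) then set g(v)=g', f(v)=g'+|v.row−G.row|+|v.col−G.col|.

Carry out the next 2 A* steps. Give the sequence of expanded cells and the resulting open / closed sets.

order=[(2,1) → (3,1)]; open=[(1,1) g=2 f=8, (1,2) g=1 f=8, (2,3) g=1 f=8, (3,0) g=3 f=6, (3,2) g=1 f=6, (4,1) g=3 f=6]; closed=[(2,1), (2,2), (3,1)]

step 1: expand (2,1) (f=6, h=5) → closed; open now [(1,1) g=2 f=8, (1,2) g=1 f=8, (2,3) g=1 f=8, (3,1) g=2 f=6, (3,2) g=1 f=6]
step 2: expand (3,1) (f=6, h=4) → closed; open now [(1,1) g=2 f=8, (1,2) g=1 f=8, (2,3) g=1 f=8, (3,0) g=3 f=6, (3,2) g=1 f=6, (4,1) g=3 f=6]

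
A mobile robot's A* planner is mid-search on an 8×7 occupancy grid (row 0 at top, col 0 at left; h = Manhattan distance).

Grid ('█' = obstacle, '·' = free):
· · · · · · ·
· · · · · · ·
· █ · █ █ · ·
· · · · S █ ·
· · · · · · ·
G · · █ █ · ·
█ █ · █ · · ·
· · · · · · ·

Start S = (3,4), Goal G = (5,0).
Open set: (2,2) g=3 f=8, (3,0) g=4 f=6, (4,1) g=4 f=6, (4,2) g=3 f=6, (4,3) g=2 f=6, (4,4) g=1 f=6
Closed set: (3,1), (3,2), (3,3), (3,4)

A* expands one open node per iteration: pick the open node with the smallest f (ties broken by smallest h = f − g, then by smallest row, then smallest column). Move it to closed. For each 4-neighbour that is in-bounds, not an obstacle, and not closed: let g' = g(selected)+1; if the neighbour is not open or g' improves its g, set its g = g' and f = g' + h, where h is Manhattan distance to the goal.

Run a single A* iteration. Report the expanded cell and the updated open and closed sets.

expanded=(3,0); open=[(2,0) g=5 f=8, (2,2) g=3 f=8, (4,0) g=5 f=6, (4,1) g=4 f=6, (4,2) g=3 f=6, (4,3) g=2 f=6, (4,4) g=1 f=6]; closed=[(3,0), (3,1), (3,2), (3,3), (3,4)]

step 1: expand (3,0) (f=6, h=2) → closed; open now [(2,0) g=5 f=8, (2,2) g=3 f=8, (4,0) g=5 f=6, (4,1) g=4 f=6, (4,2) g=3 f=6, (4,3) g=2 f=6, (4,4) g=1 f=6]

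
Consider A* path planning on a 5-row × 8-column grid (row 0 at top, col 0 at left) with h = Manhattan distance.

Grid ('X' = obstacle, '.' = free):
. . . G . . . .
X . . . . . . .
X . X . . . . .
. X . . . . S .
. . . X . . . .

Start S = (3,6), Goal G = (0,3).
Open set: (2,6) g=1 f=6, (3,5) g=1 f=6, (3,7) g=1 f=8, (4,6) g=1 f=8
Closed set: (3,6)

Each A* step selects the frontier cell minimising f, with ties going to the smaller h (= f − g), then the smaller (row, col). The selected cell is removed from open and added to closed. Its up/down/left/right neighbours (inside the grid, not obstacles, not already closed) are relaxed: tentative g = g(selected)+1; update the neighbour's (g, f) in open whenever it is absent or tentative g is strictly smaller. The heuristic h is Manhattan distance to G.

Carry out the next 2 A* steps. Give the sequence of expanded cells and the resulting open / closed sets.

step 1: expand (2,6) (f=6, h=5) → closed; open now [(1,6) g=2 f=6, (2,5) g=2 f=6, (2,7) g=2 f=8, (3,5) g=1 f=6, (3,7) g=1 f=8, (4,6) g=1 f=8]
step 2: expand (1,6) (f=6, h=4) → closed; open now [(0,6) g=3 f=6, (1,5) g=3 f=6, (1,7) g=3 f=8, (2,5) g=2 f=6, (2,7) g=2 f=8, (3,5) g=1 f=6, (3,7) g=1 f=8, (4,6) g=1 f=8]

order=[(2,6) → (1,6)]; open=[(0,6) g=3 f=6, (1,5) g=3 f=6, (1,7) g=3 f=8, (2,5) g=2 f=6, (2,7) g=2 f=8, (3,5) g=1 f=6, (3,7) g=1 f=8, (4,6) g=1 f=8]; closed=[(1,6), (2,6), (3,6)]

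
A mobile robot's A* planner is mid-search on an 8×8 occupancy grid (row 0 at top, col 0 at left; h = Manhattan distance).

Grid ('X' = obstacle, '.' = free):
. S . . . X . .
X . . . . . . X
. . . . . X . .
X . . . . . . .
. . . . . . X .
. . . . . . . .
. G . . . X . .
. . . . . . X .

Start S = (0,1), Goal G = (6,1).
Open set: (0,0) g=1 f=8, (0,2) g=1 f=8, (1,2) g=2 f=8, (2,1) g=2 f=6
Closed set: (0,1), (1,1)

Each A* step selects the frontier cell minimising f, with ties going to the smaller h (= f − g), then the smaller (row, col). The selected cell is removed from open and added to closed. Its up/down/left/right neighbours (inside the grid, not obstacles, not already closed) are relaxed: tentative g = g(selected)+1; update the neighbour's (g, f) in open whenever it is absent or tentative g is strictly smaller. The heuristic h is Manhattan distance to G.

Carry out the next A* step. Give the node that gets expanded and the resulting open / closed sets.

expanded=(2,1); open=[(0,0) g=1 f=8, (0,2) g=1 f=8, (1,2) g=2 f=8, (2,0) g=3 f=8, (2,2) g=3 f=8, (3,1) g=3 f=6]; closed=[(0,1), (1,1), (2,1)]

step 1: expand (2,1) (f=6, h=4) → closed; open now [(0,0) g=1 f=8, (0,2) g=1 f=8, (1,2) g=2 f=8, (2,0) g=3 f=8, (2,2) g=3 f=8, (3,1) g=3 f=6]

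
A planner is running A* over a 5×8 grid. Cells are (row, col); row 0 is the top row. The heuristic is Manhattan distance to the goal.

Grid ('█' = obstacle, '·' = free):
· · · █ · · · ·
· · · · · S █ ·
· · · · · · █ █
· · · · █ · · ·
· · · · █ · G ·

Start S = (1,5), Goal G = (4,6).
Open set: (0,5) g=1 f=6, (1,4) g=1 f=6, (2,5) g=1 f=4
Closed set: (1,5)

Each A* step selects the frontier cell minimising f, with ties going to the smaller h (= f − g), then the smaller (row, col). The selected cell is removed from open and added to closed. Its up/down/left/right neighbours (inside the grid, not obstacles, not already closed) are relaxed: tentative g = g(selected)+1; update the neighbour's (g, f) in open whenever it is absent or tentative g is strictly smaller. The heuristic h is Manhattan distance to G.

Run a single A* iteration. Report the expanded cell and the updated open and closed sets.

expanded=(2,5); open=[(0,5) g=1 f=6, (1,4) g=1 f=6, (2,4) g=2 f=6, (3,5) g=2 f=4]; closed=[(1,5), (2,5)]

step 1: expand (2,5) (f=4, h=3) → closed; open now [(0,5) g=1 f=6, (1,4) g=1 f=6, (2,4) g=2 f=6, (3,5) g=2 f=4]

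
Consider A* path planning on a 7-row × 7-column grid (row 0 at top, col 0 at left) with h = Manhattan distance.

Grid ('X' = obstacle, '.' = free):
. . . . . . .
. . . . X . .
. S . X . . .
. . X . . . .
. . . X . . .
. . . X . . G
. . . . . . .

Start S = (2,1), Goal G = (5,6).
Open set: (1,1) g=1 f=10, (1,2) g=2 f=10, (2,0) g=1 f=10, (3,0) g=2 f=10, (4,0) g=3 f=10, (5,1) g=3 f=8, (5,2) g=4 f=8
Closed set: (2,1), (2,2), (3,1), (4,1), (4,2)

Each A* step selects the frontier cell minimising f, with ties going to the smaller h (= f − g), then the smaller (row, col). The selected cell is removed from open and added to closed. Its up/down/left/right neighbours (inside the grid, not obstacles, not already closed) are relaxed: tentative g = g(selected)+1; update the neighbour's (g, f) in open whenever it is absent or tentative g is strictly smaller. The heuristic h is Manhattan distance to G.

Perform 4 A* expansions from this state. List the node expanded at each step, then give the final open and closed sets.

order=[(5,2) → (5,1) → (6,2) → (6,3)]; open=[(1,1) g=1 f=10, (1,2) g=2 f=10, (2,0) g=1 f=10, (3,0) g=2 f=10, (4,0) g=3 f=10, (5,0) g=4 f=10, (6,1) g=4 f=10, (6,4) g=7 f=10]; closed=[(2,1), (2,2), (3,1), (4,1), (4,2), (5,1), (5,2), (6,2), (6,3)]

step 1: expand (5,2) (f=8, h=4) → closed; open now [(1,1) g=1 f=10, (1,2) g=2 f=10, (2,0) g=1 f=10, (3,0) g=2 f=10, (4,0) g=3 f=10, (5,1) g=3 f=8, (6,2) g=5 f=10]
step 2: expand (5,1) (f=8, h=5) → closed; open now [(1,1) g=1 f=10, (1,2) g=2 f=10, (2,0) g=1 f=10, (3,0) g=2 f=10, (4,0) g=3 f=10, (5,0) g=4 f=10, (6,1) g=4 f=10, (6,2) g=5 f=10]
step 3: expand (6,2) (f=10, h=5) → closed; open now [(1,1) g=1 f=10, (1,2) g=2 f=10, (2,0) g=1 f=10, (3,0) g=2 f=10, (4,0) g=3 f=10, (5,0) g=4 f=10, (6,1) g=4 f=10, (6,3) g=6 f=10]
step 4: expand (6,3) (f=10, h=4) → closed; open now [(1,1) g=1 f=10, (1,2) g=2 f=10, (2,0) g=1 f=10, (3,0) g=2 f=10, (4,0) g=3 f=10, (5,0) g=4 f=10, (6,1) g=4 f=10, (6,4) g=7 f=10]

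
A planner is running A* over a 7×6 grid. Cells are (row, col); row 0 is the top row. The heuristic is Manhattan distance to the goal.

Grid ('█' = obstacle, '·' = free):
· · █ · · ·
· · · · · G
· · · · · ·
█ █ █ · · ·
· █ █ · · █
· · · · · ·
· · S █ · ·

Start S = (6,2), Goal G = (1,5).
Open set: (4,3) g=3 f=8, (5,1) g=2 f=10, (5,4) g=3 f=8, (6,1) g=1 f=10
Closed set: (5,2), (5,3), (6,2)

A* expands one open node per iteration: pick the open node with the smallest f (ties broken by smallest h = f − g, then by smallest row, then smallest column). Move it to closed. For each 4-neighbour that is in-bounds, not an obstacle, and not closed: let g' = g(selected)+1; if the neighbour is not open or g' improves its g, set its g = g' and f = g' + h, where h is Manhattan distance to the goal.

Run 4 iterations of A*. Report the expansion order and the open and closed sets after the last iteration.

order=[(4,3) → (3,3) → (2,3) → (1,3)]; open=[(0,3) g=7 f=10, (1,2) g=7 f=10, (1,4) g=7 f=8, (2,2) g=6 f=10, (2,4) g=6 f=8, (3,4) g=5 f=8, (4,4) g=4 f=8, (5,1) g=2 f=10, (5,4) g=3 f=8, (6,1) g=1 f=10]; closed=[(1,3), (2,3), (3,3), (4,3), (5,2), (5,3), (6,2)]

step 1: expand (4,3) (f=8, h=5) → closed; open now [(3,3) g=4 f=8, (4,4) g=4 f=8, (5,1) g=2 f=10, (5,4) g=3 f=8, (6,1) g=1 f=10]
step 2: expand (3,3) (f=8, h=4) → closed; open now [(2,3) g=5 f=8, (3,4) g=5 f=8, (4,4) g=4 f=8, (5,1) g=2 f=10, (5,4) g=3 f=8, (6,1) g=1 f=10]
step 3: expand (2,3) (f=8, h=3) → closed; open now [(1,3) g=6 f=8, (2,2) g=6 f=10, (2,4) g=6 f=8, (3,4) g=5 f=8, (4,4) g=4 f=8, (5,1) g=2 f=10, (5,4) g=3 f=8, (6,1) g=1 f=10]
step 4: expand (1,3) (f=8, h=2) → closed; open now [(0,3) g=7 f=10, (1,2) g=7 f=10, (1,4) g=7 f=8, (2,2) g=6 f=10, (2,4) g=6 f=8, (3,4) g=5 f=8, (4,4) g=4 f=8, (5,1) g=2 f=10, (5,4) g=3 f=8, (6,1) g=1 f=10]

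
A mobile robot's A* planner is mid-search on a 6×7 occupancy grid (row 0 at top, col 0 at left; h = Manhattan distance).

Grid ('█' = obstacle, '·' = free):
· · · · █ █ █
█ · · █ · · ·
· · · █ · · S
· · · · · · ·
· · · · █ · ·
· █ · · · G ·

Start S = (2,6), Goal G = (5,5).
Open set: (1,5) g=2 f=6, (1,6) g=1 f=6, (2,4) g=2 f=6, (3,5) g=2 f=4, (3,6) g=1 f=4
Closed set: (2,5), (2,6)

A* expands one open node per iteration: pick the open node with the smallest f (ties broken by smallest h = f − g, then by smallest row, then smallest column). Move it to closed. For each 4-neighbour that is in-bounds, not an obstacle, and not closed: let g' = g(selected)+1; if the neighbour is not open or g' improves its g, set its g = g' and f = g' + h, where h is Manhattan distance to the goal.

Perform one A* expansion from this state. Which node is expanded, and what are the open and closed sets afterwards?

expanded=(3,5); open=[(1,5) g=2 f=6, (1,6) g=1 f=6, (2,4) g=2 f=6, (3,4) g=3 f=6, (3,6) g=1 f=4, (4,5) g=3 f=4]; closed=[(2,5), (2,6), (3,5)]

step 1: expand (3,5) (f=4, h=2) → closed; open now [(1,5) g=2 f=6, (1,6) g=1 f=6, (2,4) g=2 f=6, (3,4) g=3 f=6, (3,6) g=1 f=4, (4,5) g=3 f=4]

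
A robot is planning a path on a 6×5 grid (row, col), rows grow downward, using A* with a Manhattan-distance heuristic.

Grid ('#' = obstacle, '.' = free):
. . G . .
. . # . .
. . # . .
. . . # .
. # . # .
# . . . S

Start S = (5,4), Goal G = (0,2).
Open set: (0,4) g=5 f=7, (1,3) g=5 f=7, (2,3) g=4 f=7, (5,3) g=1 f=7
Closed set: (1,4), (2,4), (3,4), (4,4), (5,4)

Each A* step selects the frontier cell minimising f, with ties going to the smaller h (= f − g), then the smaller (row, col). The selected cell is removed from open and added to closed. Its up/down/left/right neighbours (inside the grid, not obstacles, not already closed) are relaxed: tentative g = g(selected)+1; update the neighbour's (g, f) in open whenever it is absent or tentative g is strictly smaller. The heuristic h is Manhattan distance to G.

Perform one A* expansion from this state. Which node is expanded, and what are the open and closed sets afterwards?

expanded=(0,4); open=[(0,3) g=6 f=7, (1,3) g=5 f=7, (2,3) g=4 f=7, (5,3) g=1 f=7]; closed=[(0,4), (1,4), (2,4), (3,4), (4,4), (5,4)]

step 1: expand (0,4) (f=7, h=2) → closed; open now [(0,3) g=6 f=7, (1,3) g=5 f=7, (2,3) g=4 f=7, (5,3) g=1 f=7]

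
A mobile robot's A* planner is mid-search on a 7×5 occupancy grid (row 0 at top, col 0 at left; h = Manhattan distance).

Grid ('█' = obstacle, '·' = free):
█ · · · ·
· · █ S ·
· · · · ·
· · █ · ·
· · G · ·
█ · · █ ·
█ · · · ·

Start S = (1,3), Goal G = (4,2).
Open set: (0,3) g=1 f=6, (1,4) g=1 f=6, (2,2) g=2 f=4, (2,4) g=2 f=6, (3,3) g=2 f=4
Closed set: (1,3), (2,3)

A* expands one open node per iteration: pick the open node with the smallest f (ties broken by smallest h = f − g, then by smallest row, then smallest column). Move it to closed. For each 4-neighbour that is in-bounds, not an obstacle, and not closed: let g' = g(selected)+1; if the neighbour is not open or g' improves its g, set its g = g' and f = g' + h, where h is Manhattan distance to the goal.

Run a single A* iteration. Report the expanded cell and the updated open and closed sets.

expanded=(2,2); open=[(0,3) g=1 f=6, (1,4) g=1 f=6, (2,1) g=3 f=6, (2,4) g=2 f=6, (3,3) g=2 f=4]; closed=[(1,3), (2,2), (2,3)]

step 1: expand (2,2) (f=4, h=2) → closed; open now [(0,3) g=1 f=6, (1,4) g=1 f=6, (2,1) g=3 f=6, (2,4) g=2 f=6, (3,3) g=2 f=4]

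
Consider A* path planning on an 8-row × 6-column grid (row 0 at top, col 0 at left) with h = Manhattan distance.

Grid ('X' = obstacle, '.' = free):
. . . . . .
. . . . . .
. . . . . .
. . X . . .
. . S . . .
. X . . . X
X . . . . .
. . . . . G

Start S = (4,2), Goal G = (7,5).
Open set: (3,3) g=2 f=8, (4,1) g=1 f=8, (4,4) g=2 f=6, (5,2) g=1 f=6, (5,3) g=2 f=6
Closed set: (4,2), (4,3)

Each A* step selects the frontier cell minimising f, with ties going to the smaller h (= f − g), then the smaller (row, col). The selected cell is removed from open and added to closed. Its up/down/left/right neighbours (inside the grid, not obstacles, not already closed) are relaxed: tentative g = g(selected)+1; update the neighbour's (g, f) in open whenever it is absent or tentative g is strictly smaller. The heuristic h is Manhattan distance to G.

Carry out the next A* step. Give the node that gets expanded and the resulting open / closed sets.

expanded=(4,4); open=[(3,3) g=2 f=8, (3,4) g=3 f=8, (4,1) g=1 f=8, (4,5) g=3 f=6, (5,2) g=1 f=6, (5,3) g=2 f=6, (5,4) g=3 f=6]; closed=[(4,2), (4,3), (4,4)]

step 1: expand (4,4) (f=6, h=4) → closed; open now [(3,3) g=2 f=8, (3,4) g=3 f=8, (4,1) g=1 f=8, (4,5) g=3 f=6, (5,2) g=1 f=6, (5,3) g=2 f=6, (5,4) g=3 f=6]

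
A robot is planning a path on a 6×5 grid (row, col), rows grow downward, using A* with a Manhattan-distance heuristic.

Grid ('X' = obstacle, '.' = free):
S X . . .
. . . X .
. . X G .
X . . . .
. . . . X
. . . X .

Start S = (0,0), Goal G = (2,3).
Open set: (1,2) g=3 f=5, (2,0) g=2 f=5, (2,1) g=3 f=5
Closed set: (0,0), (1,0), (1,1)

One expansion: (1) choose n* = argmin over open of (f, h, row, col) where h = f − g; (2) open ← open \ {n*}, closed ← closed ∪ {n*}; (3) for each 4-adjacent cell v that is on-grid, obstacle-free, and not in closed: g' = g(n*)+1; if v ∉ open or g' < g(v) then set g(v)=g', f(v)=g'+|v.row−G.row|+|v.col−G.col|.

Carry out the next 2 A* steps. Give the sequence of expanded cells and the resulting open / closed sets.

step 1: expand (1,2) (f=5, h=2) → closed; open now [(0,2) g=4 f=7, (2,0) g=2 f=5, (2,1) g=3 f=5]
step 2: expand (2,1) (f=5, h=2) → closed; open now [(0,2) g=4 f=7, (2,0) g=2 f=5, (3,1) g=4 f=7]

order=[(1,2) → (2,1)]; open=[(0,2) g=4 f=7, (2,0) g=2 f=5, (3,1) g=4 f=7]; closed=[(0,0), (1,0), (1,1), (1,2), (2,1)]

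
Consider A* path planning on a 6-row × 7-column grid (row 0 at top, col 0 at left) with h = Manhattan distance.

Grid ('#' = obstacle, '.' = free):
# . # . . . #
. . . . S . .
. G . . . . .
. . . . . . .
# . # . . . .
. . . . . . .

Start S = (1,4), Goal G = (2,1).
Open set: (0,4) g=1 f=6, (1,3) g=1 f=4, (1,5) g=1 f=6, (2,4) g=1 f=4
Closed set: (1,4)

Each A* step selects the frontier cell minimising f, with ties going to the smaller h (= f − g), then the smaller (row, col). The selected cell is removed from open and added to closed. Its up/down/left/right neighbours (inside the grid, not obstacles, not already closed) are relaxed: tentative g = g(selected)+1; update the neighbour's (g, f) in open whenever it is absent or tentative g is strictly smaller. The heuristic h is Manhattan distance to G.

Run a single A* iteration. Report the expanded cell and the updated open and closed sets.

expanded=(1,3); open=[(0,3) g=2 f=6, (0,4) g=1 f=6, (1,2) g=2 f=4, (1,5) g=1 f=6, (2,3) g=2 f=4, (2,4) g=1 f=4]; closed=[(1,3), (1,4)]

step 1: expand (1,3) (f=4, h=3) → closed; open now [(0,3) g=2 f=6, (0,4) g=1 f=6, (1,2) g=2 f=4, (1,5) g=1 f=6, (2,3) g=2 f=4, (2,4) g=1 f=4]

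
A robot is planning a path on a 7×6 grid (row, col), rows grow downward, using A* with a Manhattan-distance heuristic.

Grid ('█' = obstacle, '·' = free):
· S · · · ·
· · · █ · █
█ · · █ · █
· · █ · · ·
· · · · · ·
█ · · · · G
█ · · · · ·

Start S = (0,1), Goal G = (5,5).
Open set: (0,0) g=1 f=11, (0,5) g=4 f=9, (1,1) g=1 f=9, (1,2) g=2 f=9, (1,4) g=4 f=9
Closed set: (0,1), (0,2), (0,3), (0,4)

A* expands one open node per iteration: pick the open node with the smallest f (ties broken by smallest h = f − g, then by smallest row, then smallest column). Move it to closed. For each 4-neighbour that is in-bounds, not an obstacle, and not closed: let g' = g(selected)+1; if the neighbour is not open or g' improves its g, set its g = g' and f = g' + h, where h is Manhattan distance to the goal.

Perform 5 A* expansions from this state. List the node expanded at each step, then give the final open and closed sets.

step 1: expand (0,5) (f=9, h=5) → closed; open now [(0,0) g=1 f=11, (1,1) g=1 f=9, (1,2) g=2 f=9, (1,4) g=4 f=9]
step 2: expand (1,4) (f=9, h=5) → closed; open now [(0,0) g=1 f=11, (1,1) g=1 f=9, (1,2) g=2 f=9, (2,4) g=5 f=9]
step 3: expand (2,4) (f=9, h=4) → closed; open now [(0,0) g=1 f=11, (1,1) g=1 f=9, (1,2) g=2 f=9, (3,4) g=6 f=9]
step 4: expand (3,4) (f=9, h=3) → closed; open now [(0,0) g=1 f=11, (1,1) g=1 f=9, (1,2) g=2 f=9, (3,3) g=7 f=11, (3,5) g=7 f=9, (4,4) g=7 f=9]
step 5: expand (3,5) (f=9, h=2) → closed; open now [(0,0) g=1 f=11, (1,1) g=1 f=9, (1,2) g=2 f=9, (3,3) g=7 f=11, (4,4) g=7 f=9, (4,5) g=8 f=9]

order=[(0,5) → (1,4) → (2,4) → (3,4) → (3,5)]; open=[(0,0) g=1 f=11, (1,1) g=1 f=9, (1,2) g=2 f=9, (3,3) g=7 f=11, (4,4) g=7 f=9, (4,5) g=8 f=9]; closed=[(0,1), (0,2), (0,3), (0,4), (0,5), (1,4), (2,4), (3,4), (3,5)]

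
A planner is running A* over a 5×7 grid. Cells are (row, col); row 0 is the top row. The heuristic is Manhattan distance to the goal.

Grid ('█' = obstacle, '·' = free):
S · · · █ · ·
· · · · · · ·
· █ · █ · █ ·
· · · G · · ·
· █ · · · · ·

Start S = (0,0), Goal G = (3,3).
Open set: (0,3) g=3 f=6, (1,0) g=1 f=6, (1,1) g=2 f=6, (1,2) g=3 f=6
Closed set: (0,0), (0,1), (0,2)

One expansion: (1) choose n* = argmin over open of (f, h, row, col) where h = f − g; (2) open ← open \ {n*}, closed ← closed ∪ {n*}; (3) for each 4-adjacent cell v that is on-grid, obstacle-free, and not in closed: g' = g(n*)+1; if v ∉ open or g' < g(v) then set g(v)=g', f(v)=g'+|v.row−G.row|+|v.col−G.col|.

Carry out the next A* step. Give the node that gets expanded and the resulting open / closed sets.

step 1: expand (0,3) (f=6, h=3) → closed; open now [(1,0) g=1 f=6, (1,1) g=2 f=6, (1,2) g=3 f=6, (1,3) g=4 f=6]

expanded=(0,3); open=[(1,0) g=1 f=6, (1,1) g=2 f=6, (1,2) g=3 f=6, (1,3) g=4 f=6]; closed=[(0,0), (0,1), (0,2), (0,3)]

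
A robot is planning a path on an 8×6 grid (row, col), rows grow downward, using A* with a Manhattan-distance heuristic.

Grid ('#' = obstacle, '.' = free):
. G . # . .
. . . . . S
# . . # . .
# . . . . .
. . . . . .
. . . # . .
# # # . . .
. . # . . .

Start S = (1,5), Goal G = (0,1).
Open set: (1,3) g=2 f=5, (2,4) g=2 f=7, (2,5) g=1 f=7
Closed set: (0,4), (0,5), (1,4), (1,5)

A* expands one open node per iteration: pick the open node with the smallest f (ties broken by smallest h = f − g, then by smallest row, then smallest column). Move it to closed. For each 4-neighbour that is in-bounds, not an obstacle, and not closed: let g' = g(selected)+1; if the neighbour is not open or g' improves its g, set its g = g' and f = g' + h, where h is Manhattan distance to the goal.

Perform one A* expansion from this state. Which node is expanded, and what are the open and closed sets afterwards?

expanded=(1,3); open=[(1,2) g=3 f=5, (2,4) g=2 f=7, (2,5) g=1 f=7]; closed=[(0,4), (0,5), (1,3), (1,4), (1,5)]

step 1: expand (1,3) (f=5, h=3) → closed; open now [(1,2) g=3 f=5, (2,4) g=2 f=7, (2,5) g=1 f=7]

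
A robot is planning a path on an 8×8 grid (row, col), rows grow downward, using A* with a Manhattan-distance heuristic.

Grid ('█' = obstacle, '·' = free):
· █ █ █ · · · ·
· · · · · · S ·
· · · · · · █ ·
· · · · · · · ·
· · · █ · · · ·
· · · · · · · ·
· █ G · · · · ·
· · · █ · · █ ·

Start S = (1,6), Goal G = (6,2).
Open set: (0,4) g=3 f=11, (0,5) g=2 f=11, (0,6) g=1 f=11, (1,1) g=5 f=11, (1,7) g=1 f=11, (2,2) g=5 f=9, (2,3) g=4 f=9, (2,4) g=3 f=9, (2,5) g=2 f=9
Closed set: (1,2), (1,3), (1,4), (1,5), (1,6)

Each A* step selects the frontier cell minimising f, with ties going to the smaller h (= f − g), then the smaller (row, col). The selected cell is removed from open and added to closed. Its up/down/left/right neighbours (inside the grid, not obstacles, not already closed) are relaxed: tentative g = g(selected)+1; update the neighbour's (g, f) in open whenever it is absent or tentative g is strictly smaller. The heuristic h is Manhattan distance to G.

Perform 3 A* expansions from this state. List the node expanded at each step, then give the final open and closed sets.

step 1: expand (2,2) (f=9, h=4) → closed; open now [(0,4) g=3 f=11, (0,5) g=2 f=11, (0,6) g=1 f=11, (1,1) g=5 f=11, (1,7) g=1 f=11, (2,1) g=6 f=11, (2,3) g=4 f=9, (2,4) g=3 f=9, (2,5) g=2 f=9, (3,2) g=6 f=9]
step 2: expand (3,2) (f=9, h=3) → closed; open now [(0,4) g=3 f=11, (0,5) g=2 f=11, (0,6) g=1 f=11, (1,1) g=5 f=11, (1,7) g=1 f=11, (2,1) g=6 f=11, (2,3) g=4 f=9, (2,4) g=3 f=9, (2,5) g=2 f=9, (3,1) g=7 f=11, (3,3) g=7 f=11, (4,2) g=7 f=9]
step 3: expand (4,2) (f=9, h=2) → closed; open now [(0,4) g=3 f=11, (0,5) g=2 f=11, (0,6) g=1 f=11, (1,1) g=5 f=11, (1,7) g=1 f=11, (2,1) g=6 f=11, (2,3) g=4 f=9, (2,4) g=3 f=9, (2,5) g=2 f=9, (3,1) g=7 f=11, (3,3) g=7 f=11, (4,1) g=8 f=11, (5,2) g=8 f=9]

order=[(2,2) → (3,2) → (4,2)]; open=[(0,4) g=3 f=11, (0,5) g=2 f=11, (0,6) g=1 f=11, (1,1) g=5 f=11, (1,7) g=1 f=11, (2,1) g=6 f=11, (2,3) g=4 f=9, (2,4) g=3 f=9, (2,5) g=2 f=9, (3,1) g=7 f=11, (3,3) g=7 f=11, (4,1) g=8 f=11, (5,2) g=8 f=9]; closed=[(1,2), (1,3), (1,4), (1,5), (1,6), (2,2), (3,2), (4,2)]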